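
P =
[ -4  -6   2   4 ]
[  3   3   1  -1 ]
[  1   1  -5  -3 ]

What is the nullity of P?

1

Row reduce to echelon form.
R2 ← R2 + (3/4)·R1: [0, -3/2, 5/2, 2]
R3 ← R3 + (1/4)·R1: [0, -1/2, -9/2, -2]
R3 ← R3 − (1/3)·R2: [0, 0, -16/3, -8/3]
3 nonzero rows, so rank(P) = 3.
P has 4 columns; by rank–nullity, nullity = 4 − 3 = 1.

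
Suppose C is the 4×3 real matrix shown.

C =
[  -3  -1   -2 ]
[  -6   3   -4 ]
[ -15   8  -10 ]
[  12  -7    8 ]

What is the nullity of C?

1

Row reduce to echelon form.
R2 ← R2 − (2)·R1: [0, 5, 0]
R3 ← R3 − (5)·R1: [0, 13, 0]
R4 ← R4 + (4)·R1: [0, -11, 0]
R3 ← R3 − (13/5)·R2: [0, 0, 0]
R4 ← R4 + (11/5)·R2: [0, 0, 0]
2 nonzero rows, so rank(C) = 2.
C has 3 columns; by rank–nullity, nullity = 3 − 2 = 1.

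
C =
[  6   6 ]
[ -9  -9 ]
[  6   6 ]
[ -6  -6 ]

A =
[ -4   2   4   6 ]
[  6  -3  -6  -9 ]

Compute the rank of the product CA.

1

First compute CA:
[[ 12,  -6, -12, -18],
 [-18,   9,  18,  27],
 [ 12,  -6, -12, -18],
 [-12,   6,  12,  18]]
Now row reduce the product.
R2 ← R2 + (3/2)·R1: [0, 0, 0, 0]
R3 ← R3 − R1: [0, 0, 0, 0]
R4 ← R4 + R1: [0, 0, 0, 0]
1 nonzero row, so rank(CA) = 1.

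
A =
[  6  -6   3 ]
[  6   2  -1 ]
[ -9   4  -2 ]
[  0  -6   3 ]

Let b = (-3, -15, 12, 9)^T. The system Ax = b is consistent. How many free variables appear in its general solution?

1

Row reduce the augmented matrix [A | b].
R2 ← R2 − R1: [0, 8, -4, -12]
R3 ← R3 + (3/2)·R1: [0, -5, 5/2, 15/2]
R3 ← R3 + (5/8)·R2: [0, 0, 0, 0]
R4 ← R4 + (3/4)·R2: [0, 0, 0, 0]
The echelon form has 2 nonzero rows, and every pivot lies in the first 3 columns, so rank(A) = rank([A|b]) = 2.
The system is consistent.
Free variables = (unknowns) − (rank) = 3 − 2 = 1.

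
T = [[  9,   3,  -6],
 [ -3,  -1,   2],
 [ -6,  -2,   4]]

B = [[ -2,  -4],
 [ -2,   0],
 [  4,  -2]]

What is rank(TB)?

1

First compute TB:
[[-48, -24],
 [ 16,   8],
 [ 32,  16]]
Now row reduce the product.
R2 ← R2 + (1/3)·R1: [0, 0]
R3 ← R3 + (2/3)·R1: [0, 0]
1 nonzero row, so rank(TB) = 1.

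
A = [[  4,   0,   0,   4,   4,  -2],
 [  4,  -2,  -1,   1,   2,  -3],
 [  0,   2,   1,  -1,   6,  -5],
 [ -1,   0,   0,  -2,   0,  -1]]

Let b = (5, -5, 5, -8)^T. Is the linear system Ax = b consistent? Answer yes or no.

Row reduce the augmented matrix [A | b].
R2 ← R2 − R1: [0, -2, -1, -3, -2, -1, -10]
R4 ← R4 + (1/4)·R1: [0, 0, 0, -1, 1, -3/2, -27/4]
R3 ← R3 + R2: [0, 0, 0, -4, 4, -6, -5]
R4 ← R4 − (1/4)·R3: [0, 0, 0, 0, 0, 0, -11/2]
The echelon form has 4 nonzero rows; the last pivot sits in the augmented column, so rank(A) = 3 but rank([A|b]) = 4.
Since the ranks differ, the system is inconsistent.

no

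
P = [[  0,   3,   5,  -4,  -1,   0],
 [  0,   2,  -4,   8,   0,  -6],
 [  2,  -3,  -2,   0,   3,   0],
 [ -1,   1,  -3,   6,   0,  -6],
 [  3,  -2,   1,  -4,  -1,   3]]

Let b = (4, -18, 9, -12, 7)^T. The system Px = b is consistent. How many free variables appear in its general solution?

Row reduce the augmented matrix [P | b].
Swap R1 ↔ R3
R4 ← R4 + (1/2)·R1: [0, -1/2, -4, 6, 3/2, -6, -15/2]
R5 ← R5 − (3/2)·R1: [0, 5/2, 4, -4, -11/2, 3, -13/2]
R3 ← R3 − (3/2)·R2: [0, 0, 11, -16, -1, 9, 31]
R4 ← R4 + (1/4)·R2: [0, 0, -5, 8, 3/2, -15/2, -12]
R5 ← R5 − (5/4)·R2: [0, 0, 9, -14, -11/2, 21/2, 16]
R4 ← R4 + (5/11)·R3: [0, 0, 0, 8/11, 23/22, -75/22, 23/11]
R5 ← R5 − (9/11)·R3: [0, 0, 0, -10/11, -103/22, 69/22, -103/11]
R5 ← R5 + (5/4)·R4: [0, 0, 0, 0, -27/8, -9/8, -27/4]
The echelon form has 5 nonzero rows, and every pivot lies in the first 6 columns, so rank(P) = rank([P|b]) = 5.
The system is consistent.
Free variables = (unknowns) − (rank) = 6 − 5 = 1.

1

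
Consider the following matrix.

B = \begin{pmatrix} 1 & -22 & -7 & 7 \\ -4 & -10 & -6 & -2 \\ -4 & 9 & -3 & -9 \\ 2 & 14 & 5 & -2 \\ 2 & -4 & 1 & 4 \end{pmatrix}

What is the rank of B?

Row reduce to echelon form.
R2 ← R2 + (4)·R1: [0, -98, -34, 26]
R3 ← R3 + (4)·R1: [0, -79, -31, 19]
R4 ← R4 − (2)·R1: [0, 58, 19, -16]
R5 ← R5 − (2)·R1: [0, 40, 15, -10]
R3 ← R3 − (79/98)·R2: [0, 0, -176/49, -96/49]
R4 ← R4 + (29/49)·R2: [0, 0, -55/49, -30/49]
R5 ← R5 + (20/49)·R2: [0, 0, 55/49, 30/49]
R4 ← R4 − (5/16)·R3: [0, 0, 0, 0]
R5 ← R5 + (5/16)·R3: [0, 0, 0, 0]
Echelon form has 3 nonzero rows, so rank(B) = 3.

3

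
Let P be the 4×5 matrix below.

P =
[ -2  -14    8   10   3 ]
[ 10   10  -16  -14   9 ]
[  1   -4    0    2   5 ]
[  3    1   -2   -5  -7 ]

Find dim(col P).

3

Row reduce to echelon form.
R2 ← R2 + (5)·R1: [0, -60, 24, 36, 24]
R3 ← R3 + (1/2)·R1: [0, -11, 4, 7, 13/2]
R4 ← R4 + (3/2)·R1: [0, -20, 10, 10, -5/2]
R3 ← R3 − (11/60)·R2: [0, 0, -2/5, 2/5, 21/10]
R4 ← R4 − (1/3)·R2: [0, 0, 2, -2, -21/2]
R4 ← R4 + (5)·R3: [0, 0, 0, 0, 0]
Echelon form has 3 nonzero rows, so rank(P) = 3.
The column space has dimension equal to the rank: 3.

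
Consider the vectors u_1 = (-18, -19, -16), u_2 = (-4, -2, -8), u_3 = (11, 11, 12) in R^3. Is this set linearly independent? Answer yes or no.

yes

Form the matrix with these vectors as rows and row reduce.
R2 ← R2 − (2/9)·R1: [0, 20/9, -40/9]
R3 ← R3 + (11/18)·R1: [0, -11/18, 20/9]
R3 ← R3 + (11/40)·R2: [0, 0, 1]
3 nonzero rows, so the 3 vectors span a space of dimension 3.
Since 3 = 3, the vectors are linearly independent.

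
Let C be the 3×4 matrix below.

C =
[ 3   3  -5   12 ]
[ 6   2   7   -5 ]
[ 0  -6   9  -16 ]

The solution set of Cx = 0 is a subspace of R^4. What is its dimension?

1

Row reduce to echelon form.
R2 ← R2 − (2)·R1: [0, -4, 17, -29]
R3 ← R3 − (3/2)·R2: [0, 0, -33/2, 55/2]
3 nonzero rows, so rank(C) = 3.
C has 4 columns; by rank–nullity, nullity = 4 − 3 = 1.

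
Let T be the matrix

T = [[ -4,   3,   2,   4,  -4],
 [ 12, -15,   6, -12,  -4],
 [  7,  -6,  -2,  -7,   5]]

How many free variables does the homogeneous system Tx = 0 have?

3

Row reduce to echelon form.
R2 ← R2 + (3)·R1: [0, -6, 12, 0, -16]
R3 ← R3 + (7/4)·R1: [0, -3/4, 3/2, 0, -2]
R3 ← R3 − (1/8)·R2: [0, 0, 0, 0, 0]
2 nonzero rows, so rank(T) = 2.
T has 5 columns; by rank–nullity, nullity = 5 − 2 = 3.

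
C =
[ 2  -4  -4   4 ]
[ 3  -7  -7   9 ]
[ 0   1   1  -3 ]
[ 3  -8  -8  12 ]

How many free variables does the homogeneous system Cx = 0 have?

2

Row reduce to echelon form.
R2 ← R2 − (3/2)·R1: [0, -1, -1, 3]
R4 ← R4 − (3/2)·R1: [0, -2, -2, 6]
R3 ← R3 + R2: [0, 0, 0, 0]
R4 ← R4 − (2)·R2: [0, 0, 0, 0]
2 nonzero rows, so rank(C) = 2.
C has 4 columns; by rank–nullity, nullity = 4 − 2 = 2.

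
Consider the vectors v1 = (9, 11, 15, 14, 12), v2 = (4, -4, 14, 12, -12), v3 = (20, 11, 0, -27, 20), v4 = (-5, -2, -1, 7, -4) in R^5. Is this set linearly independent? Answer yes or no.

Form the matrix with these vectors as rows and row reduce.
R2 ← R2 − (4/9)·R1: [0, -80/9, 22/3, 52/9, -52/3]
R3 ← R3 − (20/9)·R1: [0, -121/9, -100/3, -523/9, -20/3]
R4 ← R4 + (5/9)·R1: [0, 37/9, 22/3, 133/9, 8/3]
R3 ← R3 − (121/80)·R2: [0, 0, -1777/40, -1337/20, 391/20]
R4 ← R4 + (37/80)·R2: [0, 0, 429/40, 349/20, -107/20]
R4 ← R4 + (429/1777)·R3: [0, 0, 0, 2330/1777, -1120/1777]
4 nonzero rows, so the 4 vectors span a space of dimension 4.
Since 4 = 4, the vectors are linearly independent.

yes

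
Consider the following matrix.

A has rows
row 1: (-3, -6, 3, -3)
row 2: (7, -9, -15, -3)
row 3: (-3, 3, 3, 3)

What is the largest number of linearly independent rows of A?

Row reduce to echelon form.
R2 ← R2 + (7/3)·R1: [0, -23, -8, -10]
R3 ← R3 − R1: [0, 9, 0, 6]
R3 ← R3 + (9/23)·R2: [0, 0, -72/23, 48/23]
Echelon form has 3 nonzero rows, so rank(A) = 3.
The rank gives the maximum number of linearly independent rows: 3.

3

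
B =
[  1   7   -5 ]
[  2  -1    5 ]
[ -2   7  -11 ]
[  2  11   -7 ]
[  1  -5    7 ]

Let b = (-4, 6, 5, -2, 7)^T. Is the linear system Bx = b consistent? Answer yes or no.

Row reduce the augmented matrix [B | b].
R2 ← R2 − (2)·R1: [0, -15, 15, 14]
R3 ← R3 + (2)·R1: [0, 21, -21, -3]
R4 ← R4 − (2)·R1: [0, -3, 3, 6]
R5 ← R5 − R1: [0, -12, 12, 11]
R3 ← R3 + (7/5)·R2: [0, 0, 0, 83/5]
R4 ← R4 − (1/5)·R2: [0, 0, 0, 16/5]
R5 ← R5 − (4/5)·R2: [0, 0, 0, -1/5]
R4 ← R4 − (16/83)·R3: [0, 0, 0, 0]
R5 ← R5 + (1/83)·R3: [0, 0, 0, 0]
The echelon form has 3 nonzero rows; the last pivot sits in the augmented column, so rank(B) = 2 but rank([B|b]) = 3.
Since the ranks differ, the system is inconsistent.

no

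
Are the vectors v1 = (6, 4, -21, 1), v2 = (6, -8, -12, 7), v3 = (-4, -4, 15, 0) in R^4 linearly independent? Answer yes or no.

no

Form the matrix with these vectors as rows and row reduce.
R2 ← R2 − R1: [0, -12, 9, 6]
R3 ← R3 + (2/3)·R1: [0, -4/3, 1, 2/3]
R3 ← R3 − (1/9)·R2: [0, 0, 0, 0]
2 nonzero rows, so the 3 vectors span a space of dimension 2.
Since 2 < 3, the vectors are linearly dependent.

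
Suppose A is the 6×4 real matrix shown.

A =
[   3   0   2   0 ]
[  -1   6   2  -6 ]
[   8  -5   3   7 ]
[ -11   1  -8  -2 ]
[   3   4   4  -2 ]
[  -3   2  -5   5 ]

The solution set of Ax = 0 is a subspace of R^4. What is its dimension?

Row reduce to echelon form.
R2 ← R2 + (1/3)·R1: [0, 6, 8/3, -6]
R3 ← R3 − (8/3)·R1: [0, -5, -7/3, 7]
R4 ← R4 + (11/3)·R1: [0, 1, -2/3, -2]
R5 ← R5 − R1: [0, 4, 2, -2]
R6 ← R6 + R1: [0, 2, -3, 5]
R3 ← R3 + (5/6)·R2: [0, 0, -1/9, 2]
R4 ← R4 − (1/6)·R2: [0, 0, -10/9, -1]
R5 ← R5 − (2/3)·R2: [0, 0, 2/9, 2]
R6 ← R6 − (1/3)·R2: [0, 0, -35/9, 7]
R4 ← R4 − (10)·R3: [0, 0, 0, -21]
R5 ← R5 + (2)·R3: [0, 0, 0, 6]
R6 ← R6 − (35)·R3: [0, 0, 0, -63]
R5 ← R5 + (2/7)·R4: [0, 0, 0, 0]
R6 ← R6 − (3)·R4: [0, 0, 0, 0]
4 nonzero rows, so rank(A) = 4.
A has 4 columns; by rank–nullity, nullity = 4 − 4 = 0.

0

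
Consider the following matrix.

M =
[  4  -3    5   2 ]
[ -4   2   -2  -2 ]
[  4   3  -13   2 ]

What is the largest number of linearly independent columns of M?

Row reduce to echelon form.
R2 ← R2 + R1: [0, -1, 3, 0]
R3 ← R3 − R1: [0, 6, -18, 0]
R3 ← R3 + (6)·R2: [0, 0, 0, 0]
Echelon form has 2 nonzero rows, so rank(M) = 2.
The rank gives the maximum number of linearly independent columns: 2.

2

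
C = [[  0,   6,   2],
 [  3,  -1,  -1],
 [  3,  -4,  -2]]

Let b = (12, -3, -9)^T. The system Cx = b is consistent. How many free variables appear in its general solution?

Row reduce the augmented matrix [C | b].
Swap R1 ↔ R2
R3 ← R3 − R1: [0, -3, -1, -6]
R3 ← R3 + (1/2)·R2: [0, 0, 0, 0]
The echelon form has 2 nonzero rows, and every pivot lies in the first 3 columns, so rank(C) = rank([C|b]) = 2.
The system is consistent.
Free variables = (unknowns) − (rank) = 3 − 2 = 1.

1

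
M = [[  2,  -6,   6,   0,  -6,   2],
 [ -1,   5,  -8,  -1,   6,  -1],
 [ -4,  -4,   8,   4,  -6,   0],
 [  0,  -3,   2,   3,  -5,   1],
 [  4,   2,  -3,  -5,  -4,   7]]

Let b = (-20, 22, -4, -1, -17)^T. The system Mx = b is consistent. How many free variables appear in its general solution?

1

Row reduce the augmented matrix [M | b].
R2 ← R2 + (1/2)·R1: [0, 2, -5, -1, 3, 0, 12]
R3 ← R3 + (2)·R1: [0, -16, 20, 4, -18, 4, -44]
R5 ← R5 − (2)·R1: [0, 14, -15, -5, 8, 3, 23]
R3 ← R3 + (8)·R2: [0, 0, -20, -4, 6, 4, 52]
R4 ← R4 + (3/2)·R2: [0, 0, -11/2, 3/2, -1/2, 1, 17]
R5 ← R5 − (7)·R2: [0, 0, 20, 2, -13, 3, -61]
R4 ← R4 − (11/40)·R3: [0, 0, 0, 13/5, -43/20, -1/10, 27/10]
R5 ← R5 + R3: [0, 0, 0, -2, -7, 7, -9]
R5 ← R5 + (10/13)·R4: [0, 0, 0, 0, -225/26, 90/13, -90/13]
The echelon form has 5 nonzero rows, and every pivot lies in the first 6 columns, so rank(M) = rank([M|b]) = 5.
The system is consistent.
Free variables = (unknowns) − (rank) = 6 − 5 = 1.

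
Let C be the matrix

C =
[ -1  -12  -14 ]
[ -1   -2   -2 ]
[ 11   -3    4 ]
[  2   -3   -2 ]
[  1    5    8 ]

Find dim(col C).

Row reduce to echelon form.
R2 ← R2 − R1: [0, 10, 12]
R3 ← R3 + (11)·R1: [0, -135, -150]
R4 ← R4 + (2)·R1: [0, -27, -30]
R5 ← R5 + R1: [0, -7, -6]
R3 ← R3 + (27/2)·R2: [0, 0, 12]
R4 ← R4 + (27/10)·R2: [0, 0, 12/5]
R5 ← R5 + (7/10)·R2: [0, 0, 12/5]
R4 ← R4 − (1/5)·R3: [0, 0, 0]
R5 ← R5 − (1/5)·R3: [0, 0, 0]
Echelon form has 3 nonzero rows, so rank(C) = 3.
The column space has dimension equal to the rank: 3.

3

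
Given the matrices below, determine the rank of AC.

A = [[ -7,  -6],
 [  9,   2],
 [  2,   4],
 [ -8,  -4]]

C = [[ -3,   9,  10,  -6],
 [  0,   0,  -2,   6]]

First compute AC:
[[ 21, -63, -58,   6],
 [-27,  81,  86, -42],
 [ -6,  18,  12,  12],
 [ 24, -72, -72,  24]]
Now row reduce the product.
R2 ← R2 + (9/7)·R1: [0, 0, 80/7, -240/7]
R3 ← R3 + (2/7)·R1: [0, 0, -32/7, 96/7]
R4 ← R4 − (8/7)·R1: [0, 0, -40/7, 120/7]
R3 ← R3 + (2/5)·R2: [0, 0, 0, 0]
R4 ← R4 + (1/2)·R2: [0, 0, 0, 0]
2 nonzero rows, so rank(AC) = 2.

2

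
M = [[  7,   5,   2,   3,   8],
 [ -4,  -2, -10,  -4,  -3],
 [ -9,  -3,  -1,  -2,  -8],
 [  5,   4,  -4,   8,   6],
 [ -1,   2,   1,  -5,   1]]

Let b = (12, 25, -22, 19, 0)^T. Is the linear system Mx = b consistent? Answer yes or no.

yes

Row reduce the augmented matrix [M | b].
R2 ← R2 + (4/7)·R1: [0, 6/7, -62/7, -16/7, 11/7, 223/7]
R3 ← R3 + (9/7)·R1: [0, 24/7, 11/7, 13/7, 16/7, -46/7]
R4 ← R4 − (5/7)·R1: [0, 3/7, -38/7, 41/7, 2/7, 73/7]
R5 ← R5 + (1/7)·R1: [0, 19/7, 9/7, -32/7, 15/7, 12/7]
R3 ← R3 − (4)·R2: [0, 0, 37, 11, -4, -134]
R4 ← R4 − (1/2)·R2: [0, 0, -1, 7, -1/2, -11/2]
R5 ← R5 − (19/6)·R2: [0, 0, 88/3, 8/3, -17/6, -595/6]
R4 ← R4 + (1/37)·R3: [0, 0, 0, 270/37, -45/74, -675/74]
R5 ← R5 − (88/111)·R3: [0, 0, 0, -224/37, 25/74, 523/74]
R5 ← R5 + (112/135)·R4: [0, 0, 0, 0, -1/6, -1/2]
The echelon form has 5 nonzero rows, and every pivot lies in the first 5 columns, so rank(M) = rank([M|b]) = 5.
The system is consistent.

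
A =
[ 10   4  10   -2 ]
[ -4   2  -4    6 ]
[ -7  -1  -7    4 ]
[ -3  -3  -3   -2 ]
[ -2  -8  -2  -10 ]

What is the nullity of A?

Row reduce to echelon form.
R2 ← R2 + (2/5)·R1: [0, 18/5, 0, 26/5]
R3 ← R3 + (7/10)·R1: [0, 9/5, 0, 13/5]
R4 ← R4 + (3/10)·R1: [0, -9/5, 0, -13/5]
R5 ← R5 + (1/5)·R1: [0, -36/5, 0, -52/5]
R3 ← R3 − (1/2)·R2: [0, 0, 0, 0]
R4 ← R4 + (1/2)·R2: [0, 0, 0, 0]
R5 ← R5 + (2)·R2: [0, 0, 0, 0]
2 nonzero rows, so rank(A) = 2.
A has 4 columns; by rank–nullity, nullity = 4 − 2 = 2.

2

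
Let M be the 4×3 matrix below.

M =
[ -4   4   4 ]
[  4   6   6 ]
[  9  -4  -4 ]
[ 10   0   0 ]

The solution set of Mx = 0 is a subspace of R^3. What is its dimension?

1

Row reduce to echelon form.
R2 ← R2 + R1: [0, 10, 10]
R3 ← R3 + (9/4)·R1: [0, 5, 5]
R4 ← R4 + (5/2)·R1: [0, 10, 10]
R3 ← R3 − (1/2)·R2: [0, 0, 0]
R4 ← R4 − R2: [0, 0, 0]
2 nonzero rows, so rank(M) = 2.
M has 3 columns; by rank–nullity, nullity = 3 − 2 = 1.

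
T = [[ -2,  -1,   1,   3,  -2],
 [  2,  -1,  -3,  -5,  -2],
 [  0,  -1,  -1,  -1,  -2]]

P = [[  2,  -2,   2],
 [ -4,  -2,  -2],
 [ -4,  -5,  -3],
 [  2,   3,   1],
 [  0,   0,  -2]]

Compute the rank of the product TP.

2

First compute TP:
[[  2,  10,   2],
 [ 10,  -2,  14],
 [  6,   4,   8]]
Now row reduce the product.
R2 ← R2 − (5)·R1: [0, -52, 4]
R3 ← R3 − (3)·R1: [0, -26, 2]
R3 ← R3 − (1/2)·R2: [0, 0, 0]
2 nonzero rows, so rank(TP) = 2.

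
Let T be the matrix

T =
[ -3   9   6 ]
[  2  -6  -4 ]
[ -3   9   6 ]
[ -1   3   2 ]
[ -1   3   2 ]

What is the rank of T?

Row reduce to echelon form.
R2 ← R2 + (2/3)·R1: [0, 0, 0]
R3 ← R3 − R1: [0, 0, 0]
R4 ← R4 − (1/3)·R1: [0, 0, 0]
R5 ← R5 − (1/3)·R1: [0, 0, 0]
Echelon form has 1 nonzero row, so rank(T) = 1.

1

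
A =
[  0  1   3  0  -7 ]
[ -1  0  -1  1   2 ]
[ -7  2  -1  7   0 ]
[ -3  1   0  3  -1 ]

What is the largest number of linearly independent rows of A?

Row reduce to echelon form.
Swap R1 ↔ R2
R3 ← R3 − (7)·R1: [0, 2, 6, 0, -14]
R4 ← R4 − (3)·R1: [0, 1, 3, 0, -7]
R3 ← R3 − (2)·R2: [0, 0, 0, 0, 0]
R4 ← R4 − R2: [0, 0, 0, 0, 0]
Echelon form has 2 nonzero rows, so rank(A) = 2.
The rank gives the maximum number of linearly independent rows: 2.

2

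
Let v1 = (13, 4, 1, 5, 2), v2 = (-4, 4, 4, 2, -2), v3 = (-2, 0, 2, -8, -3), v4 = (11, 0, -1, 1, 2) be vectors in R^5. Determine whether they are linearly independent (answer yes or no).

Form the matrix with these vectors as rows and row reduce.
R2 ← R2 + (4/13)·R1: [0, 68/13, 56/13, 46/13, -18/13]
R3 ← R3 + (2/13)·R1: [0, 8/13, 28/13, -94/13, -35/13]
R4 ← R4 − (11/13)·R1: [0, -44/13, -24/13, -42/13, 4/13]
R3 ← R3 − (2/17)·R2: [0, 0, 28/17, -130/17, -43/17]
R4 ← R4 + (11/17)·R2: [0, 0, 16/17, -16/17, -10/17]
R4 ← R4 − (4/7)·R3: [0, 0, 0, 24/7, 6/7]
4 nonzero rows, so the 4 vectors span a space of dimension 4.
Since 4 = 4, the vectors are linearly independent.

yes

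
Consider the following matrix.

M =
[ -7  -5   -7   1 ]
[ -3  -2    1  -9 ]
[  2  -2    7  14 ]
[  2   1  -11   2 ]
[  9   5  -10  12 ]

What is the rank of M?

4

Row reduce to echelon form.
R2 ← R2 − (3/7)·R1: [0, 1/7, 4, -66/7]
R3 ← R3 + (2/7)·R1: [0, -24/7, 5, 100/7]
R4 ← R4 + (2/7)·R1: [0, -3/7, -13, 16/7]
R5 ← R5 + (9/7)·R1: [0, -10/7, -19, 93/7]
R3 ← R3 + (24)·R2: [0, 0, 101, -212]
R4 ← R4 + (3)·R2: [0, 0, -1, -26]
R5 ← R5 + (10)·R2: [0, 0, 21, -81]
R4 ← R4 + (1/101)·R3: [0, 0, 0, -2838/101]
R5 ← R5 − (21/101)·R3: [0, 0, 0, -3729/101]
R5 ← R5 − (113/86)·R4: [0, 0, 0, 0]
Echelon form has 4 nonzero rows, so rank(M) = 4.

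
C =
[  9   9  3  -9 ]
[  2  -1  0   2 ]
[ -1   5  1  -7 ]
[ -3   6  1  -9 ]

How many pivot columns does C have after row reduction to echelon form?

Row reduce to echelon form.
R2 ← R2 − (2/9)·R1: [0, -3, -2/3, 4]
R3 ← R3 + (1/9)·R1: [0, 6, 4/3, -8]
R4 ← R4 + (1/3)·R1: [0, 9, 2, -12]
R3 ← R3 + (2)·R2: [0, 0, 0, 0]
R4 ← R4 + (3)·R2: [0, 0, 0, 0]
Echelon form has 2 nonzero rows, so rank(C) = 2.
Each nonzero row contributes one pivot column: 2 pivot columns.

2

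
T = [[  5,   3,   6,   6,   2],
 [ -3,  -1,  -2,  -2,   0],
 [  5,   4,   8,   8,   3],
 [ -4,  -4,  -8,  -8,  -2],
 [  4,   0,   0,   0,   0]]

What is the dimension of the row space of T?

3

Row reduce to echelon form.
R2 ← R2 + (3/5)·R1: [0, 4/5, 8/5, 8/5, 6/5]
R3 ← R3 − R1: [0, 1, 2, 2, 1]
R4 ← R4 + (4/5)·R1: [0, -8/5, -16/5, -16/5, -2/5]
R5 ← R5 − (4/5)·R1: [0, -12/5, -24/5, -24/5, -8/5]
R3 ← R3 − (5/4)·R2: [0, 0, 0, 0, -1/2]
R4 ← R4 + (2)·R2: [0, 0, 0, 0, 2]
R5 ← R5 + (3)·R2: [0, 0, 0, 0, 2]
R4 ← R4 + (4)·R3: [0, 0, 0, 0, 0]
R5 ← R5 + (4)·R3: [0, 0, 0, 0, 0]
Echelon form has 3 nonzero rows, so rank(T) = 3.
The row space has dimension equal to the rank: 3.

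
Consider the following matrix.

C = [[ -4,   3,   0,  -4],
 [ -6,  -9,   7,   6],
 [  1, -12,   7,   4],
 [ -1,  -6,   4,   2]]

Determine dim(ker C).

1

Row reduce to echelon form.
R2 ← R2 − (3/2)·R1: [0, -27/2, 7, 12]
R3 ← R3 + (1/4)·R1: [0, -45/4, 7, 3]
R4 ← R4 − (1/4)·R1: [0, -27/4, 4, 3]
R3 ← R3 − (5/6)·R2: [0, 0, 7/6, -7]
R4 ← R4 − (1/2)·R2: [0, 0, 1/2, -3]
R4 ← R4 − (3/7)·R3: [0, 0, 0, 0]
3 nonzero rows, so rank(C) = 3.
C has 4 columns; by rank–nullity, nullity = 4 − 3 = 1.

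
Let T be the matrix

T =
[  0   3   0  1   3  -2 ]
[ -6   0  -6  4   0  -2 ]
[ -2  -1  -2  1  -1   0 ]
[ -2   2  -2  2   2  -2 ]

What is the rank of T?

2

Row reduce to echelon form.
Swap R1 ↔ R2
R3 ← R3 − (1/3)·R1: [0, -1, 0, -1/3, -1, 2/3]
R4 ← R4 − (1/3)·R1: [0, 2, 0, 2/3, 2, -4/3]
R3 ← R3 + (1/3)·R2: [0, 0, 0, 0, 0, 0]
R4 ← R4 − (2/3)·R2: [0, 0, 0, 0, 0, 0]
Echelon form has 2 nonzero rows, so rank(T) = 2.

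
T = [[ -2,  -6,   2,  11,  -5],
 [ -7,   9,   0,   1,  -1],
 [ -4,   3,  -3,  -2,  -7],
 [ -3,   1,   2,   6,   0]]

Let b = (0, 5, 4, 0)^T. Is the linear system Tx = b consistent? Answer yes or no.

Row reduce the augmented matrix [T | b].
R2 ← R2 − (7/2)·R1: [0, 30, -7, -75/2, 33/2, 5]
R3 ← R3 − (2)·R1: [0, 15, -7, -24, 3, 4]
R4 ← R4 − (3/2)·R1: [0, 10, -1, -21/2, 15/2, 0]
R3 ← R3 − (1/2)·R2: [0, 0, -7/2, -21/4, -21/4, 3/2]
R4 ← R4 − (1/3)·R2: [0, 0, 4/3, 2, 2, -5/3]
R4 ← R4 + (8/21)·R3: [0, 0, 0, 0, 0, -23/21]
The echelon form has 4 nonzero rows; the last pivot sits in the augmented column, so rank(T) = 3 but rank([T|b]) = 4.
Since the ranks differ, the system is inconsistent.

no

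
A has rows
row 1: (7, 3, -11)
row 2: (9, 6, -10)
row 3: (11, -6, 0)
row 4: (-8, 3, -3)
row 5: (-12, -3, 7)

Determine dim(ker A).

Row reduce to echelon form.
R2 ← R2 − (9/7)·R1: [0, 15/7, 29/7]
R3 ← R3 − (11/7)·R1: [0, -75/7, 121/7]
R4 ← R4 + (8/7)·R1: [0, 45/7, -109/7]
R5 ← R5 + (12/7)·R1: [0, 15/7, -83/7]
R3 ← R3 + (5)·R2: [0, 0, 38]
R4 ← R4 − (3)·R2: [0, 0, -28]
R5 ← R5 − R2: [0, 0, -16]
R4 ← R4 + (14/19)·R3: [0, 0, 0]
R5 ← R5 + (8/19)·R3: [0, 0, 0]
3 nonzero rows, so rank(A) = 3.
A has 3 columns; by rank–nullity, nullity = 3 − 3 = 0.

0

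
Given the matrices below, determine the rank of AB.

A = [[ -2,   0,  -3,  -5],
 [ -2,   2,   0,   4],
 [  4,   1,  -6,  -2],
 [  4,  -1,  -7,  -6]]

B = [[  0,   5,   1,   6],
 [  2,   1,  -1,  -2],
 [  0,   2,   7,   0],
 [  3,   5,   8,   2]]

4

First compute AB:
[[-15, -41, -63, -22],
 [ 16,  12,  28,  -8],
 [ -4,  -1, -55,  18],
 [-20, -25, -92,  14]]
Now row reduce the product.
R2 ← R2 + (16/15)·R1: [0, -476/15, -196/5, -472/15]
R3 ← R3 − (4/15)·R1: [0, 149/15, -191/5, 358/15]
R4 ← R4 − (4/3)·R1: [0, 89/3, -8, 130/3]
R3 ← R3 + (149/476)·R2: [0, 0, -858/17, 1668/119]
R4 ← R4 + (445/476)·R2: [0, 0, -759/17, 1656/119]
R4 ← R4 − (23/26)·R3: [0, 0, 0, 138/91]
4 nonzero rows, so rank(AB) = 4.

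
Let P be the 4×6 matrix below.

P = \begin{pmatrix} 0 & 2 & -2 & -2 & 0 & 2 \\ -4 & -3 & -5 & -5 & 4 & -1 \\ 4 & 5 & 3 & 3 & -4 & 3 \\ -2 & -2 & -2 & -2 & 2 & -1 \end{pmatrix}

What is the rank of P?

2

Row reduce to echelon form.
Swap R1 ↔ R2
R3 ← R3 + R1: [0, 2, -2, -2, 0, 2]
R4 ← R4 − (1/2)·R1: [0, -1/2, 1/2, 1/2, 0, -1/2]
R3 ← R3 − R2: [0, 0, 0, 0, 0, 0]
R4 ← R4 + (1/4)·R2: [0, 0, 0, 0, 0, 0]
Echelon form has 2 nonzero rows, so rank(P) = 2.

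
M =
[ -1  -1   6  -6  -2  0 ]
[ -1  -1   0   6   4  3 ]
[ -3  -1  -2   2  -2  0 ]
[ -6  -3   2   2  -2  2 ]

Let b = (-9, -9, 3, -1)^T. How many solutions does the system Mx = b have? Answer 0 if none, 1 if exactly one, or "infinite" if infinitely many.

Row reduce the augmented matrix [M | b].
R2 ← R2 − R1: [0, 0, -6, 12, 6, 3, 0]
R3 ← R3 − (3)·R1: [0, 2, -20, 20, 4, 0, 30]
R4 ← R4 − (6)·R1: [0, 3, -34, 38, 10, 2, 53]
Swap R2 ↔ R3
R4 ← R4 − (3/2)·R2: [0, 0, -4, 8, 4, 2, 8]
R4 ← R4 − (2/3)·R3: [0, 0, 0, 0, 0, 0, 8]
The echelon form has 4 nonzero rows; the last pivot sits in the augmented column, so rank(M) = 3 but rank([M|b]) = 4.
Since the ranks differ, the system is inconsistent.
It has no solutions.

0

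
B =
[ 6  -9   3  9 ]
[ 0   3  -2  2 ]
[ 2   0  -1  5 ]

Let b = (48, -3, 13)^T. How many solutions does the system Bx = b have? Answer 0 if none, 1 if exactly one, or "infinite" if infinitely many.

Row reduce the augmented matrix [B | b].
R3 ← R3 − (1/3)·R1: [0, 3, -2, 2, -3]
R3 ← R3 − R2: [0, 0, 0, 0, 0]
The echelon form has 2 nonzero rows, and every pivot lies in the first 4 columns, so rank(B) = rank([B|b]) = 2.
The system is consistent.
rank = 2 < 4 unknowns, so there are infinitely many solutions.

infinite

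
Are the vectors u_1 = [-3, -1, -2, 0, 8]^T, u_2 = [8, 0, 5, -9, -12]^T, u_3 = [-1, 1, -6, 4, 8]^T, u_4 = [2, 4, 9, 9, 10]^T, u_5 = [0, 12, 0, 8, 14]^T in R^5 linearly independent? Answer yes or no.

yes

Form the matrix with these vectors as rows and row reduce.
R2 ← R2 + (8/3)·R1: [0, -8/3, -1/3, -9, 28/3]
R3 ← R3 − (1/3)·R1: [0, 4/3, -16/3, 4, 16/3]
R4 ← R4 + (2/3)·R1: [0, 10/3, 23/3, 9, 46/3]
R3 ← R3 + (1/2)·R2: [0, 0, -11/2, -1/2, 10]
R4 ← R4 + (5/4)·R2: [0, 0, 29/4, -9/4, 27]
R5 ← R5 + (9/2)·R2: [0, 0, -3/2, -65/2, 56]
R4 ← R4 + (29/22)·R3: [0, 0, 0, -32/11, 442/11]
R5 ← R5 − (3/11)·R3: [0, 0, 0, -356/11, 586/11]
R5 ← R5 − (89/8)·R4: [0, 0, 0, 0, -1575/4]
5 nonzero rows, so the 5 vectors span a space of dimension 5.
Since 5 = 5, the vectors are linearly independent.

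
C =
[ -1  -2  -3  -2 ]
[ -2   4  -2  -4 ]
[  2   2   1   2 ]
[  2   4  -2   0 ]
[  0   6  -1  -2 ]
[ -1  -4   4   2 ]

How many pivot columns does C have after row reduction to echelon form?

3

Row reduce to echelon form.
R2 ← R2 − (2)·R1: [0, 8, 4, 0]
R3 ← R3 + (2)·R1: [0, -2, -5, -2]
R4 ← R4 + (2)·R1: [0, 0, -8, -4]
R6 ← R6 − R1: [0, -2, 7, 4]
R3 ← R3 + (1/4)·R2: [0, 0, -4, -2]
R5 ← R5 − (3/4)·R2: [0, 0, -4, -2]
R6 ← R6 + (1/4)·R2: [0, 0, 8, 4]
R4 ← R4 − (2)·R3: [0, 0, 0, 0]
R5 ← R5 − R3: [0, 0, 0, 0]
R6 ← R6 + (2)·R3: [0, 0, 0, 0]
Echelon form has 3 nonzero rows, so rank(C) = 3.
Each nonzero row contributes one pivot column: 3 pivot columns.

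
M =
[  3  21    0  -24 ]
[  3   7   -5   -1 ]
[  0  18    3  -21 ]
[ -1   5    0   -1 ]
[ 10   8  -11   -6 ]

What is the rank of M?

3

Row reduce to echelon form.
R2 ← R2 − R1: [0, -14, -5, 23]
R4 ← R4 + (1/3)·R1: [0, 12, 0, -9]
R5 ← R5 − (10/3)·R1: [0, -62, -11, 74]
R3 ← R3 + (9/7)·R2: [0, 0, -24/7, 60/7]
R4 ← R4 + (6/7)·R2: [0, 0, -30/7, 75/7]
R5 ← R5 − (31/7)·R2: [0, 0, 78/7, -195/7]
R4 ← R4 − (5/4)·R3: [0, 0, 0, 0]
R5 ← R5 + (13/4)·R3: [0, 0, 0, 0]
Echelon form has 3 nonzero rows, so rank(M) = 3.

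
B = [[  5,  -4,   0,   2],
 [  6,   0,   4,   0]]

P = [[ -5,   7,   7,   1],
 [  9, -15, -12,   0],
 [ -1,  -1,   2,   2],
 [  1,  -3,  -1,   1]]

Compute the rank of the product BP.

First compute BP:
[[-59,  89,  81,   7],
 [-34,  38,  50,  14]]
Now row reduce the product.
R2 ← R2 − (34/59)·R1: [0, -784/59, 196/59, 588/59]
2 nonzero rows, so rank(BP) = 2.

2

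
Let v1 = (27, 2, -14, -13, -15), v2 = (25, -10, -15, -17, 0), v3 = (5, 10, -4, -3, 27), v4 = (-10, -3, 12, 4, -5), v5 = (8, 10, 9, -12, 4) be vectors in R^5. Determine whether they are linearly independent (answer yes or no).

yes

Form the matrix with these vectors as rows and row reduce.
R2 ← R2 − (25/27)·R1: [0, -320/27, -55/27, -134/27, 125/9]
R3 ← R3 − (5/27)·R1: [0, 260/27, -38/27, -16/27, 268/9]
R4 ← R4 + (10/27)·R1: [0, -61/27, 184/27, -22/27, -95/9]
R5 ← R5 − (8/27)·R1: [0, 254/27, 355/27, -220/27, 76/9]
R3 ← R3 + (13/16)·R2: [0, 0, -49/16, -37/8, 657/16]
R4 ← R4 − (61/320)·R2: [0, 0, 461/64, 21/160, -845/64]
R5 ← R5 + (127/160)·R2: [0, 0, 369/32, -967/80, 623/32]
R4 ← R4 + (461/196)·R3: [0, 0, 0, -2633/245, 8171/98]
R5 ← R5 + (369/98)·R3: [0, 0, 0, -7228/245, 8530/49]
R5 ← R5 − (7228/2633)·R4: [0, 0, 0, 0, -144296/2633]
5 nonzero rows, so the 5 vectors span a space of dimension 5.
Since 5 = 5, the vectors are linearly independent.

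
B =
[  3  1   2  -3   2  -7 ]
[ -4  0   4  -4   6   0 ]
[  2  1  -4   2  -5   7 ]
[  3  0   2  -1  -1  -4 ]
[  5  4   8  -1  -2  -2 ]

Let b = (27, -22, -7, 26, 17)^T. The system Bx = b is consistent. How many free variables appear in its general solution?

Row reduce the augmented matrix [B | b].
R2 ← R2 + (4/3)·R1: [0, 4/3, 20/3, -8, 26/3, -28/3, 14]
R3 ← R3 − (2/3)·R1: [0, 1/3, -16/3, 4, -19/3, 35/3, -25]
R4 ← R4 − R1: [0, -1, 0, 2, -3, 3, -1]
R5 ← R5 − (5/3)·R1: [0, 7/3, 14/3, 4, -16/3, 29/3, -28]
R3 ← R3 − (1/4)·R2: [0, 0, -7, 6, -17/2, 14, -57/2]
R4 ← R4 + (3/4)·R2: [0, 0, 5, -4, 7/2, -4, 19/2]
R5 ← R5 − (7/4)·R2: [0, 0, -7, 18, -41/2, 26, -105/2]
R4 ← R4 + (5/7)·R3: [0, 0, 0, 2/7, -18/7, 6, -76/7]
R5 ← R5 − R3: [0, 0, 0, 12, -12, 12, -24]
R5 ← R5 − (42)·R4: [0, 0, 0, 0, 96, -240, 432]
The echelon form has 5 nonzero rows, and every pivot lies in the first 6 columns, so rank(B) = rank([B|b]) = 5.
The system is consistent.
Free variables = (unknowns) − (rank) = 6 − 5 = 1.

1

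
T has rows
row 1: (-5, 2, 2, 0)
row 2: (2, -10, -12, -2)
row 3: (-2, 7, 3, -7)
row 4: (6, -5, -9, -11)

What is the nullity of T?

0

Row reduce to echelon form.
R2 ← R2 + (2/5)·R1: [0, -46/5, -56/5, -2]
R3 ← R3 − (2/5)·R1: [0, 31/5, 11/5, -7]
R4 ← R4 + (6/5)·R1: [0, -13/5, -33/5, -11]
R3 ← R3 + (31/46)·R2: [0, 0, -123/23, -192/23]
R4 ← R4 − (13/46)·R2: [0, 0, -79/23, -240/23]
R4 ← R4 − (79/123)·R3: [0, 0, 0, -208/41]
4 nonzero rows, so rank(T) = 4.
T has 4 columns; by rank–nullity, nullity = 4 − 4 = 0.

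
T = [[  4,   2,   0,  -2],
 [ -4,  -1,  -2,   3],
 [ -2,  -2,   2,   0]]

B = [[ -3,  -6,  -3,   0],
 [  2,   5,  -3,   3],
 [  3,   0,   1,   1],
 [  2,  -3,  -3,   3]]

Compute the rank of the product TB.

2

First compute TB:
[[-12,  -8, -12,   0],
 [ 10,  10,   4,   4],
 [  8,   2,  14,  -4]]
Now row reduce the product.
R2 ← R2 + (5/6)·R1: [0, 10/3, -6, 4]
R3 ← R3 + (2/3)·R1: [0, -10/3, 6, -4]
R3 ← R3 + R2: [0, 0, 0, 0]
2 nonzero rows, so rank(TB) = 2.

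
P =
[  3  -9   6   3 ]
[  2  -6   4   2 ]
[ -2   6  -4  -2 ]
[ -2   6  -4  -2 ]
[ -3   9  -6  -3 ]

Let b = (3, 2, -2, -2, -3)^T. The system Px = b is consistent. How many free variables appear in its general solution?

Row reduce the augmented matrix [P | b].
R2 ← R2 − (2/3)·R1: [0, 0, 0, 0, 0]
R3 ← R3 + (2/3)·R1: [0, 0, 0, 0, 0]
R4 ← R4 + (2/3)·R1: [0, 0, 0, 0, 0]
R5 ← R5 + R1: [0, 0, 0, 0, 0]
The echelon form has 1 nonzero rows, and every pivot lies in the first 4 columns, so rank(P) = rank([P|b]) = 1.
The system is consistent.
Free variables = (unknowns) − (rank) = 4 − 1 = 3.

3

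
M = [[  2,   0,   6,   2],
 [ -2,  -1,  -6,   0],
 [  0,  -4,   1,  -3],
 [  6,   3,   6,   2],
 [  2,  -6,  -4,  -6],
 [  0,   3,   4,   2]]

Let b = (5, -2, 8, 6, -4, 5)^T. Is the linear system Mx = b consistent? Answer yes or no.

no

Row reduce the augmented matrix [M | b].
R2 ← R2 + R1: [0, -1, 0, 2, 3]
R4 ← R4 − (3)·R1: [0, 3, -12, -4, -9]
R5 ← R5 − R1: [0, -6, -10, -8, -9]
R3 ← R3 − (4)·R2: [0, 0, 1, -11, -4]
R4 ← R4 + (3)·R2: [0, 0, -12, 2, 0]
R5 ← R5 − (6)·R2: [0, 0, -10, -20, -27]
R6 ← R6 + (3)·R2: [0, 0, 4, 8, 14]
R4 ← R4 + (12)·R3: [0, 0, 0, -130, -48]
R5 ← R5 + (10)·R3: [0, 0, 0, -130, -67]
R6 ← R6 − (4)·R3: [0, 0, 0, 52, 30]
R5 ← R5 − R4: [0, 0, 0, 0, -19]
R6 ← R6 + (2/5)·R4: [0, 0, 0, 0, 54/5]
R6 ← R6 + (54/95)·R5: [0, 0, 0, 0, 0]
The echelon form has 5 nonzero rows; the last pivot sits in the augmented column, so rank(M) = 4 but rank([M|b]) = 5.
Since the ranks differ, the system is inconsistent.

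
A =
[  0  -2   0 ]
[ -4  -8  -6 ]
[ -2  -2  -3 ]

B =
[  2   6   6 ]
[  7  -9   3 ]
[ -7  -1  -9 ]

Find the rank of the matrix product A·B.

First compute AB:
[[-14,  18,  -6],
 [-22,  54,   6],
 [  3,   9,   9]]
Now row reduce the product.
R2 ← R2 − (11/7)·R1: [0, 180/7, 108/7]
R3 ← R3 + (3/14)·R1: [0, 90/7, 54/7]
R3 ← R3 − (1/2)·R2: [0, 0, 0]
2 nonzero rows, so rank(AB) = 2.

2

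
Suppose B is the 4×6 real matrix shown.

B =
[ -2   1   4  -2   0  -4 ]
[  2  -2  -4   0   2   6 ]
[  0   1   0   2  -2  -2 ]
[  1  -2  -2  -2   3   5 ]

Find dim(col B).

Row reduce to echelon form.
R2 ← R2 + R1: [0, -1, 0, -2, 2, 2]
R4 ← R4 + (1/2)·R1: [0, -3/2, 0, -3, 3, 3]
R3 ← R3 + R2: [0, 0, 0, 0, 0, 0]
R4 ← R4 − (3/2)·R2: [0, 0, 0, 0, 0, 0]
Echelon form has 2 nonzero rows, so rank(B) = 2.
The column space has dimension equal to the rank: 2.

2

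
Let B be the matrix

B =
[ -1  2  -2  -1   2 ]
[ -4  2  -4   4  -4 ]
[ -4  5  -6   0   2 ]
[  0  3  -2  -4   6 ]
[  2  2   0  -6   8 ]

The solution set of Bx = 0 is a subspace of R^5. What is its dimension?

Row reduce to echelon form.
R2 ← R2 − (4)·R1: [0, -6, 4, 8, -12]
R3 ← R3 − (4)·R1: [0, -3, 2, 4, -6]
R5 ← R5 + (2)·R1: [0, 6, -4, -8, 12]
R3 ← R3 − (1/2)·R2: [0, 0, 0, 0, 0]
R4 ← R4 + (1/2)·R2: [0, 0, 0, 0, 0]
R5 ← R5 + R2: [0, 0, 0, 0, 0]
2 nonzero rows, so rank(B) = 2.
B has 5 columns; by rank–nullity, nullity = 5 − 2 = 3.

3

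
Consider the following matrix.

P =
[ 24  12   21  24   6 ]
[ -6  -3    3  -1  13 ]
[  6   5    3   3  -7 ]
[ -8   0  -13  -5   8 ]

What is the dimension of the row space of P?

4

Row reduce to echelon form.
R2 ← R2 + (1/4)·R1: [0, 0, 33/4, 5, 29/2]
R3 ← R3 − (1/4)·R1: [0, 2, -9/4, -3, -17/2]
R4 ← R4 + (1/3)·R1: [0, 4, -6, 3, 10]
Swap R2 ↔ R3
R4 ← R4 − (2)·R2: [0, 0, -3/2, 9, 27]
R4 ← R4 + (2/11)·R3: [0, 0, 0, 109/11, 326/11]
Echelon form has 4 nonzero rows, so rank(P) = 4.
The row space has dimension equal to the rank: 4.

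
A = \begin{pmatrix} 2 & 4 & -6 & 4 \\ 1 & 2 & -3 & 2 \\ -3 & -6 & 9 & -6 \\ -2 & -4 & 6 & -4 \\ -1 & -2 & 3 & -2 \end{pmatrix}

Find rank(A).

1

Row reduce to echelon form.
R2 ← R2 − (1/2)·R1: [0, 0, 0, 0]
R3 ← R3 + (3/2)·R1: [0, 0, 0, 0]
R4 ← R4 + R1: [0, 0, 0, 0]
R5 ← R5 + (1/2)·R1: [0, 0, 0, 0]
Echelon form has 1 nonzero row, so rank(A) = 1.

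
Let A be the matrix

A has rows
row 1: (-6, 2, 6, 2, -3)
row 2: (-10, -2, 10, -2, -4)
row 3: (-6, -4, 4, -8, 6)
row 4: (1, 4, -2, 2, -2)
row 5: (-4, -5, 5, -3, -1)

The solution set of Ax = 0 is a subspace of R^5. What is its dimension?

1

Row reduce to echelon form.
R2 ← R2 − (5/3)·R1: [0, -16/3, 0, -16/3, 1]
R3 ← R3 − R1: [0, -6, -2, -10, 9]
R4 ← R4 + (1/6)·R1: [0, 13/3, -1, 7/3, -5/2]
R5 ← R5 − (2/3)·R1: [0, -19/3, 1, -13/3, 1]
R3 ← R3 − (9/8)·R2: [0, 0, -2, -4, 63/8]
R4 ← R4 + (13/16)·R2: [0, 0, -1, -2, -27/16]
R5 ← R5 − (19/16)·R2: [0, 0, 1, 2, -3/16]
R4 ← R4 − (1/2)·R3: [0, 0, 0, 0, -45/8]
R5 ← R5 + (1/2)·R3: [0, 0, 0, 0, 15/4]
R5 ← R5 + (2/3)·R4: [0, 0, 0, 0, 0]
4 nonzero rows, so rank(A) = 4.
A has 5 columns; by rank–nullity, nullity = 5 − 4 = 1.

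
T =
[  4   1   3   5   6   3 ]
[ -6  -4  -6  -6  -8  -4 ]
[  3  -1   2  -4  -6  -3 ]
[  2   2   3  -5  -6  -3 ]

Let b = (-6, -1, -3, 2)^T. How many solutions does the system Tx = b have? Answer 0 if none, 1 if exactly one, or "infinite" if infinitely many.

0

Row reduce the augmented matrix [T | b].
R2 ← R2 + (3/2)·R1: [0, -5/2, -3/2, 3/2, 1, 1/2, -10]
R3 ← R3 − (3/4)·R1: [0, -7/4, -1/4, -31/4, -21/2, -21/4, 3/2]
R4 ← R4 − (1/2)·R1: [0, 3/2, 3/2, -15/2, -9, -9/2, 5]
R3 ← R3 − (7/10)·R2: [0, 0, 4/5, -44/5, -56/5, -28/5, 17/2]
R4 ← R4 + (3/5)·R2: [0, 0, 3/5, -33/5, -42/5, -21/5, -1]
R4 ← R4 − (3/4)·R3: [0, 0, 0, 0, 0, 0, -59/8]
The echelon form has 4 nonzero rows; the last pivot sits in the augmented column, so rank(T) = 3 but rank([T|b]) = 4.
Since the ranks differ, the system is inconsistent.
It has no solutions.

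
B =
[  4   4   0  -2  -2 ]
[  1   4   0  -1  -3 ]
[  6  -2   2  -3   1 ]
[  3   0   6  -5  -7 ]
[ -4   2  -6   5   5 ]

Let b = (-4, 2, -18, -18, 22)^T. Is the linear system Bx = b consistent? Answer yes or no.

Row reduce the augmented matrix [B | b].
R2 ← R2 − (1/4)·R1: [0, 3, 0, -1/2, -5/2, 3]
R3 ← R3 − (3/2)·R1: [0, -8, 2, 0, 4, -12]
R4 ← R4 − (3/4)·R1: [0, -3, 6, -7/2, -11/2, -15]
R5 ← R5 + R1: [0, 6, -6, 3, 3, 18]
R3 ← R3 + (8/3)·R2: [0, 0, 2, -4/3, -8/3, -4]
R4 ← R4 + R2: [0, 0, 6, -4, -8, -12]
R5 ← R5 − (2)·R2: [0, 0, -6, 4, 8, 12]
R4 ← R4 − (3)·R3: [0, 0, 0, 0, 0, 0]
R5 ← R5 + (3)·R3: [0, 0, 0, 0, 0, 0]
The echelon form has 3 nonzero rows, and every pivot lies in the first 5 columns, so rank(B) = rank([B|b]) = 3.
The system is consistent.

yes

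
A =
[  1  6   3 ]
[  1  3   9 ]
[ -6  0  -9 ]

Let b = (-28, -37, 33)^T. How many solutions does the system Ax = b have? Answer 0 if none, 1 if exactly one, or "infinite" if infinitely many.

Row reduce the augmented matrix [A | b].
R2 ← R2 − R1: [0, -3, 6, -9]
R3 ← R3 + (6)·R1: [0, 36, 9, -135]
R3 ← R3 + (12)·R2: [0, 0, 81, -243]
The echelon form has 3 nonzero rows, and every pivot lies in the first 3 columns, so rank(A) = rank([A|b]) = 3.
The system is consistent.
rank = 3 = number of unknowns, so the solution is unique.

1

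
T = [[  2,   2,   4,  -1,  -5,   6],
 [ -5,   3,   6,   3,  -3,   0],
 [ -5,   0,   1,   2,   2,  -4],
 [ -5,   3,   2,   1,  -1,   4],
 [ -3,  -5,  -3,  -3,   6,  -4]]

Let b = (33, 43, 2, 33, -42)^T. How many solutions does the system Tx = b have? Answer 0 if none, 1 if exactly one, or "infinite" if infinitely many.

Row reduce the augmented matrix [T | b].
R2 ← R2 + (5/2)·R1: [0, 8, 16, 1/2, -31/2, 15, 251/2]
R3 ← R3 + (5/2)·R1: [0, 5, 11, -1/2, -21/2, 11, 169/2]
R4 ← R4 + (5/2)·R1: [0, 8, 12, -3/2, -27/2, 19, 231/2]
R5 ← R5 + (3/2)·R1: [0, -2, 3, -9/2, -3/2, 5, 15/2]
R3 ← R3 − (5/8)·R2: [0, 0, 1, -13/16, -13/16, 13/8, 97/16]
R4 ← R4 − R2: [0, 0, -4, -2, 2, 4, -10]
R5 ← R5 + (1/4)·R2: [0, 0, 7, -35/8, -43/8, 35/4, 311/8]
R4 ← R4 + (4)·R3: [0, 0, 0, -21/4, -5/4, 21/2, 57/4]
R5 ← R5 − (7)·R3: [0, 0, 0, 21/16, 5/16, -21/8, -57/16]
R5 ← R5 + (1/4)·R4: [0, 0, 0, 0, 0, 0, 0]
The echelon form has 4 nonzero rows, and every pivot lies in the first 6 columns, so rank(T) = rank([T|b]) = 4.
The system is consistent.
rank = 4 < 6 unknowns, so there are infinitely many solutions.

infinite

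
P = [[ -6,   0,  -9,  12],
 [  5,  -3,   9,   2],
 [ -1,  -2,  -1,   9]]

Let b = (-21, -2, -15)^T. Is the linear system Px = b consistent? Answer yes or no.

yes

Row reduce the augmented matrix [P | b].
R2 ← R2 + (5/6)·R1: [0, -3, 3/2, 12, -39/2]
R3 ← R3 − (1/6)·R1: [0, -2, 1/2, 7, -23/2]
R3 ← R3 − (2/3)·R2: [0, 0, -1/2, -1, 3/2]
The echelon form has 3 nonzero rows, and every pivot lies in the first 4 columns, so rank(P) = rank([P|b]) = 3.
The system is consistent.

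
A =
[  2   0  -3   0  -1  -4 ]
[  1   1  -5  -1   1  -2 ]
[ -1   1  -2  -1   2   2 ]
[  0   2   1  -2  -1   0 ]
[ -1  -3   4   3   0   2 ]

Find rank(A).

Row reduce to echelon form.
R2 ← R2 − (1/2)·R1: [0, 1, -7/2, -1, 3/2, 0]
R3 ← R3 + (1/2)·R1: [0, 1, -7/2, -1, 3/2, 0]
R5 ← R5 + (1/2)·R1: [0, -3, 5/2, 3, -1/2, 0]
R3 ← R3 − R2: [0, 0, 0, 0, 0, 0]
R4 ← R4 − (2)·R2: [0, 0, 8, 0, -4, 0]
R5 ← R5 + (3)·R2: [0, 0, -8, 0, 4, 0]
Swap R3 ↔ R4
R5 ← R5 + R3: [0, 0, 0, 0, 0, 0]
Echelon form has 3 nonzero rows, so rank(A) = 3.

3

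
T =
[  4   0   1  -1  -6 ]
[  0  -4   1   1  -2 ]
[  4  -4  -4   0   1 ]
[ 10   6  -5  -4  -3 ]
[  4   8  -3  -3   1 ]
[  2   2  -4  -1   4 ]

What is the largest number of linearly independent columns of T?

Row reduce to echelon form.
R3 ← R3 − R1: [0, -4, -5, 1, 7]
R4 ← R4 − (5/2)·R1: [0, 6, -15/2, -3/2, 12]
R5 ← R5 − R1: [0, 8, -4, -2, 7]
R6 ← R6 − (1/2)·R1: [0, 2, -9/2, -1/2, 7]
R3 ← R3 − R2: [0, 0, -6, 0, 9]
R4 ← R4 + (3/2)·R2: [0, 0, -6, 0, 9]
R5 ← R5 + (2)·R2: [0, 0, -2, 0, 3]
R6 ← R6 + (1/2)·R2: [0, 0, -4, 0, 6]
R4 ← R4 − R3: [0, 0, 0, 0, 0]
R5 ← R5 − (1/3)·R3: [0, 0, 0, 0, 0]
R6 ← R6 − (2/3)·R3: [0, 0, 0, 0, 0]
Echelon form has 3 nonzero rows, so rank(T) = 3.
The rank gives the maximum number of linearly independent columns: 3.

3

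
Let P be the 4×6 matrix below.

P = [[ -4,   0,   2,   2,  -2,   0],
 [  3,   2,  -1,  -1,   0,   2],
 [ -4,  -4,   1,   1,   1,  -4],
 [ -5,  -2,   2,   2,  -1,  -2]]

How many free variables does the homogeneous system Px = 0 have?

Row reduce to echelon form.
R2 ← R2 + (3/4)·R1: [0, 2, 1/2, 1/2, -3/2, 2]
R3 ← R3 − R1: [0, -4, -1, -1, 3, -4]
R4 ← R4 − (5/4)·R1: [0, -2, -1/2, -1/2, 3/2, -2]
R3 ← R3 + (2)·R2: [0, 0, 0, 0, 0, 0]
R4 ← R4 + R2: [0, 0, 0, 0, 0, 0]
2 nonzero rows, so rank(P) = 2.
P has 6 columns; by rank–nullity, nullity = 6 − 2 = 4.

4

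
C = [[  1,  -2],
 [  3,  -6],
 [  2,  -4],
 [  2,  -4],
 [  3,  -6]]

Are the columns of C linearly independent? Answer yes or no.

Row reduce C to echelon form.
R2 ← R2 − (3)·R1: [0, 0]
R3 ← R3 − (2)·R1: [0, 0]
R4 ← R4 − (2)·R1: [0, 0]
R5 ← R5 − (3)·R1: [0, 0]
1 pivot among 2 columns.
Only 1 < 2 pivot columns, so the columns are linearly dependent.

no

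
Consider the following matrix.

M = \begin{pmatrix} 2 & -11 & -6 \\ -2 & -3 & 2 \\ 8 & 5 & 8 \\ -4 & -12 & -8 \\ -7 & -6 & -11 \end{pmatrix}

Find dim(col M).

Row reduce to echelon form.
R2 ← R2 + R1: [0, -14, -4]
R3 ← R3 − (4)·R1: [0, 49, 32]
R4 ← R4 + (2)·R1: [0, -34, -20]
R5 ← R5 + (7/2)·R1: [0, -89/2, -32]
R3 ← R3 + (7/2)·R2: [0, 0, 18]
R4 ← R4 − (17/7)·R2: [0, 0, -72/7]
R5 ← R5 − (89/28)·R2: [0, 0, -135/7]
R4 ← R4 + (4/7)·R3: [0, 0, 0]
R5 ← R5 + (15/14)·R3: [0, 0, 0]
Echelon form has 3 nonzero rows, so rank(M) = 3.
The column space has dimension equal to the rank: 3.

3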